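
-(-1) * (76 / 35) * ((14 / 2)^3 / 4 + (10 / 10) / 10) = 32623 / 175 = 186.42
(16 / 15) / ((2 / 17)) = 136 / 15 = 9.07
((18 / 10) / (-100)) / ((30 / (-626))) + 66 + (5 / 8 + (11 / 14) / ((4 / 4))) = 2372521 / 35000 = 67.79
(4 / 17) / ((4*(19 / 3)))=3 / 323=0.01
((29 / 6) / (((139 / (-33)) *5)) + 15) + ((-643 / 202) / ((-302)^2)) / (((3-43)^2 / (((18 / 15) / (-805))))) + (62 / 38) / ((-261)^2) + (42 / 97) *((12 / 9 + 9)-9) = 15.35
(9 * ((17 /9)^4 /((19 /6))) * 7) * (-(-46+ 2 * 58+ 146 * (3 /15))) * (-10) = 1159939648 /4617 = 251232.33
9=9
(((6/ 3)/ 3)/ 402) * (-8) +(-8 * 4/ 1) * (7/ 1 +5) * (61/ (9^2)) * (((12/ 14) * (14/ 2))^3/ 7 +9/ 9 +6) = -138631208/ 12663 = -10947.74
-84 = -84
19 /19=1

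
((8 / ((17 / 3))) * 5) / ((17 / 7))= 840 / 289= 2.91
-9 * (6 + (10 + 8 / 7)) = -154.29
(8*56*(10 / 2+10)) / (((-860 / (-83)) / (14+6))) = 557760 / 43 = 12971.16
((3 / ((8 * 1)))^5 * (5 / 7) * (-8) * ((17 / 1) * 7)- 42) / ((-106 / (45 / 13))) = 8670915 / 5644288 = 1.54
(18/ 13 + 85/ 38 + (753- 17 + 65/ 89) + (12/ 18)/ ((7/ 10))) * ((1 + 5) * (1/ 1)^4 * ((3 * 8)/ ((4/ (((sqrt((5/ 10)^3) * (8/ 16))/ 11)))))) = 2053307301 * sqrt(2)/ 6770764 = 428.88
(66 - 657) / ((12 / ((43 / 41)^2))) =-364253 / 6724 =-54.17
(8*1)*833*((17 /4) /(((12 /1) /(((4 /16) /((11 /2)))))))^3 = 4092529 /147197952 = 0.03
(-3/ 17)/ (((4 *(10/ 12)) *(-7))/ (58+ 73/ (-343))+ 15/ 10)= -356778/ 2216273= -0.16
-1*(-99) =99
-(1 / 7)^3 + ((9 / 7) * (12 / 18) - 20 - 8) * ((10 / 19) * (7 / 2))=-17151 / 343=-50.00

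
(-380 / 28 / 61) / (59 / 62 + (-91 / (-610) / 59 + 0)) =-868775 / 3725841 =-0.23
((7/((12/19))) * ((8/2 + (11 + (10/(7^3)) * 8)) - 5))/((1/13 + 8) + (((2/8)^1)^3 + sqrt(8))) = 31132314720/1949979353 - 7694069760 * sqrt(2)/1949979353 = 10.39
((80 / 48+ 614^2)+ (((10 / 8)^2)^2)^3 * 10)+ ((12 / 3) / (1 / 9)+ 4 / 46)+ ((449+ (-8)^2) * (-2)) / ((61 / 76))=13272180558025925 / 35307651072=375900.98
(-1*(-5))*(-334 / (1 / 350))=-584500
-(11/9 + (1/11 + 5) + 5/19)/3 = -12370/5643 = -2.19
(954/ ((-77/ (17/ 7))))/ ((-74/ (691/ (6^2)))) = 622591/ 79772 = 7.80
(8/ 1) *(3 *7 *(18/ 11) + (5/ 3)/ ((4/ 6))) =294.91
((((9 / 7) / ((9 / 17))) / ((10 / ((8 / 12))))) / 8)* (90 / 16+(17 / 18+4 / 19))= 4505 / 32832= 0.14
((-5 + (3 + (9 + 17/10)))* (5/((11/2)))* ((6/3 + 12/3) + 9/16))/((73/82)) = 374535/6424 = 58.30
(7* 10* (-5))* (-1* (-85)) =-29750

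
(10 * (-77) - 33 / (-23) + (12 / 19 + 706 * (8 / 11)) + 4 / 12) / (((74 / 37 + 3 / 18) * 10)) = -3665036 / 312455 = -11.73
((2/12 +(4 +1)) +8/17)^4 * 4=109312890625/27060804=4039.53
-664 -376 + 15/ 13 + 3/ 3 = -13492/ 13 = -1037.85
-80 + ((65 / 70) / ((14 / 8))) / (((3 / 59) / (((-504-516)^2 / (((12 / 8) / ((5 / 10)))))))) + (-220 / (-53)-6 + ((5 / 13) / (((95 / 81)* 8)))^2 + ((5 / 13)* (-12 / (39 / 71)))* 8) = 36695689707446725 / 10140183872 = 3618838.69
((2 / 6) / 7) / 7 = 0.01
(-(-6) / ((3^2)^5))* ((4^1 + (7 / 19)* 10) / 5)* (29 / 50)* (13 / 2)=0.00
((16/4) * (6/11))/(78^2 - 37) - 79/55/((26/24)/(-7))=3648132/393055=9.28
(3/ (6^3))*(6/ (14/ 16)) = 2/ 21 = 0.10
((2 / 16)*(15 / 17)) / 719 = 15 / 97784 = 0.00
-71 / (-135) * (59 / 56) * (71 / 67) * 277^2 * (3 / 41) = 22820662451 / 6922440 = 3296.62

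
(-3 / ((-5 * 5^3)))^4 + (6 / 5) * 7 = 1281738281331 / 152587890625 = 8.40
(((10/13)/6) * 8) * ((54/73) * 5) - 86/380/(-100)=68440807/18031000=3.80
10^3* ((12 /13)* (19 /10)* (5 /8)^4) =890625 /3328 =267.62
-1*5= -5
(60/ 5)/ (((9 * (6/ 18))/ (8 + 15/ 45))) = 100/ 3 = 33.33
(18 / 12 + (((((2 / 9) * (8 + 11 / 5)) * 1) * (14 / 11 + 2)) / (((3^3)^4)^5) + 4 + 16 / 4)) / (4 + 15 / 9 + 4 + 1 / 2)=14766253465866977557479227565287 / 15802481779261151421161980376595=0.93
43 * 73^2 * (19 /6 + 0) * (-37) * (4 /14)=-161090341 /21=-7670968.62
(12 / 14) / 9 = 2 / 21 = 0.10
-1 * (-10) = 10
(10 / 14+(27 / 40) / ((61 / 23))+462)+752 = 20751667 / 17080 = 1214.97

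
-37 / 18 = -2.06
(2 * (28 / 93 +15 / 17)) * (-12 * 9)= -134712 / 527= -255.62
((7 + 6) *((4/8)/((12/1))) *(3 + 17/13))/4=0.58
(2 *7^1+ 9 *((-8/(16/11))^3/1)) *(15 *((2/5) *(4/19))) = -35601/19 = -1873.74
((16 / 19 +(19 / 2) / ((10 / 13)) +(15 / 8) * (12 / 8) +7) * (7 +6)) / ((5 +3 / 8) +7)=454571 / 18810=24.17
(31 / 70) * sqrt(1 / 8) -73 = -72.84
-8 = -8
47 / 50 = 0.94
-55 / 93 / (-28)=55 / 2604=0.02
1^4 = 1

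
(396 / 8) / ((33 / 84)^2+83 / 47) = 1823976 / 70759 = 25.78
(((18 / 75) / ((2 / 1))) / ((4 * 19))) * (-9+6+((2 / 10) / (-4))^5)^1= -28800003 / 6080000000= -0.00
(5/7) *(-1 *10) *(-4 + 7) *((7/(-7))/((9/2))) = 100/21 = 4.76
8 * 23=184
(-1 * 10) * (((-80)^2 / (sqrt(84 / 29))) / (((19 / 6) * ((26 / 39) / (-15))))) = 1440000 * sqrt(609) / 133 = 267189.57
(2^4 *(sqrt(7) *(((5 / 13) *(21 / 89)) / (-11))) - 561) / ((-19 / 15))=25200 *sqrt(7) / 241813 +8415 / 19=443.17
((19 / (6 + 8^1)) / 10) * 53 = 1007 / 140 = 7.19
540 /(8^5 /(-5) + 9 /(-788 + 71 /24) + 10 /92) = -2340052200 /28399145503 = -0.08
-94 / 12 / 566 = -47 / 3396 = -0.01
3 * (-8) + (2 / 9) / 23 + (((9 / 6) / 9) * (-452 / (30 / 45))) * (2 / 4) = -80.49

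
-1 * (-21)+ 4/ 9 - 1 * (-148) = 1525/ 9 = 169.44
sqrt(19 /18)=sqrt(38) /6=1.03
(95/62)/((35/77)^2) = 2299/310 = 7.42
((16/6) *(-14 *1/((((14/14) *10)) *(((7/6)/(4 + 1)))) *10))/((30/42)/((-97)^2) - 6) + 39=65.67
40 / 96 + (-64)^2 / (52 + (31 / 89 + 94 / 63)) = 277104679 / 3622596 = 76.49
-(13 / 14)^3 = -2197 / 2744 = -0.80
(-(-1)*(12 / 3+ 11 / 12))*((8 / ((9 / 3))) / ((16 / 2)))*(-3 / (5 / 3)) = -59 / 20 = -2.95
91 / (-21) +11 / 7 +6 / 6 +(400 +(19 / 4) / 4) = 134207 / 336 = 399.43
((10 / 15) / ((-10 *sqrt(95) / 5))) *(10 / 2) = -sqrt(95) / 57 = -0.17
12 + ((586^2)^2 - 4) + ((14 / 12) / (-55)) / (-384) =14942925401057287 / 126720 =117920812824.00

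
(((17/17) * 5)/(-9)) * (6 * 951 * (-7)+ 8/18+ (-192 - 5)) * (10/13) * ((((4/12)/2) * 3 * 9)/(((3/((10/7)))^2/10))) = 9031175000/51597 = 175032.95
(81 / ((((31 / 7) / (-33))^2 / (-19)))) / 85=-82122579 / 81685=-1005.36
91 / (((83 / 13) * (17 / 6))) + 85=127033 / 1411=90.03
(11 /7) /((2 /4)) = 22 /7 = 3.14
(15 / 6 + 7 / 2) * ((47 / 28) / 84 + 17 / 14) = 2903 / 392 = 7.41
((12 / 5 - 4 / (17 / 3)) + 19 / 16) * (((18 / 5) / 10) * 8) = 35271 / 4250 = 8.30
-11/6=-1.83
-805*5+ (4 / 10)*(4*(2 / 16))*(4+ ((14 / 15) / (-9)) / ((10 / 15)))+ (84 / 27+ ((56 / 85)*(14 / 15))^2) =-6536218544 / 1625625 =-4020.74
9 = 9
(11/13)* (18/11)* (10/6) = 30/13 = 2.31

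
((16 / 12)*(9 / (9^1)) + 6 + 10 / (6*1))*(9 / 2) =81 / 2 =40.50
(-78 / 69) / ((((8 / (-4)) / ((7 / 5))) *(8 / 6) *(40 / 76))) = 5187 / 4600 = 1.13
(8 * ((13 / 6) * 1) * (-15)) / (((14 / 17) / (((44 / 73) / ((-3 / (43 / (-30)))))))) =-418132 / 4599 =-90.92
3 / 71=0.04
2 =2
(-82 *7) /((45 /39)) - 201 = -10477 /15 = -698.47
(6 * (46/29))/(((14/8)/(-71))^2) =22261056/1421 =15665.77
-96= -96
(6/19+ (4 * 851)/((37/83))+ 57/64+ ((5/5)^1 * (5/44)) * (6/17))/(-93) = -1736648761/21147456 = -82.12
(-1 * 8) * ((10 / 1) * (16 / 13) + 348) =-37472 / 13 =-2882.46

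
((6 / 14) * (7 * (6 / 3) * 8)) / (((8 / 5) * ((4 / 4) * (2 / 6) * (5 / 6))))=108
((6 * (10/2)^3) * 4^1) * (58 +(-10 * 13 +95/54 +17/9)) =-1845500/9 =-205055.56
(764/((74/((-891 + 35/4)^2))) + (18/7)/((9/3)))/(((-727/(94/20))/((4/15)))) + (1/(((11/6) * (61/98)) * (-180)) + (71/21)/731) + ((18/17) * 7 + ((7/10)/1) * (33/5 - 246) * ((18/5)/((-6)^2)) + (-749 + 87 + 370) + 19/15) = -28836332937464897/2037306723375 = -14154.14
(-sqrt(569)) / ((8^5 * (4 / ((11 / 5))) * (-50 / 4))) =11 * sqrt(569) / 8192000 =0.00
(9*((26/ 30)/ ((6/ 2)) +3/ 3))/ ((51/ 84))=19.11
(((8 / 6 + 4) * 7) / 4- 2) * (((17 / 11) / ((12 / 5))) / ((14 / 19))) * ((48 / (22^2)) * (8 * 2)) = 25840 / 2541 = 10.17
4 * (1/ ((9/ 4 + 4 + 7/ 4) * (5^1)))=1/ 10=0.10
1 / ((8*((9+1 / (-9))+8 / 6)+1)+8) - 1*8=-6527 / 817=-7.99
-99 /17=-5.82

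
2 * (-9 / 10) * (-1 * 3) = 27 / 5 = 5.40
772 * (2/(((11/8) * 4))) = 280.73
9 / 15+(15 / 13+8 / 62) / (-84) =98971 / 169260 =0.58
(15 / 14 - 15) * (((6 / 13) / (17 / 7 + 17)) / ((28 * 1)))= -45 / 3808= -0.01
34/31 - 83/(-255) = 11243/7905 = 1.42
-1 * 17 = -17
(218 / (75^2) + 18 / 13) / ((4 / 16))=416336 / 73125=5.69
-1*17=-17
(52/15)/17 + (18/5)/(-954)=541/2703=0.20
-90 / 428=-45 / 214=-0.21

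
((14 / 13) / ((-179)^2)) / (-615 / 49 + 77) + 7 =4603939592 / 657705607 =7.00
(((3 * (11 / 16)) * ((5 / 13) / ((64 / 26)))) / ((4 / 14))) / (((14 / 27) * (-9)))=-495 / 2048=-0.24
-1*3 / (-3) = 1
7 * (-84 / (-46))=294 / 23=12.78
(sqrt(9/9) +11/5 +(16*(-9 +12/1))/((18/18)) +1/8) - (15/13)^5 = 731889529/14851720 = 49.28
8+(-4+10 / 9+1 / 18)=31 / 6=5.17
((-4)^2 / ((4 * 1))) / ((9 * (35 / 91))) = 52 / 45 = 1.16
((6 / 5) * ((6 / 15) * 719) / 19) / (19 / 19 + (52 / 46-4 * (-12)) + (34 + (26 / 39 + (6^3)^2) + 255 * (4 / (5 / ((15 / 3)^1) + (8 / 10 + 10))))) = 35124588 / 90551000375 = 0.00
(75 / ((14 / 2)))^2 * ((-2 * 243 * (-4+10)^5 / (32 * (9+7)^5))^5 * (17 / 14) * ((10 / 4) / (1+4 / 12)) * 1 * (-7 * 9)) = 9267614334859509513155933184375 / 31057439705591620336669228531712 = 0.30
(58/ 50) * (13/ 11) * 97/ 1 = 36569/ 275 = 132.98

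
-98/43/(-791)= 14/4859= 0.00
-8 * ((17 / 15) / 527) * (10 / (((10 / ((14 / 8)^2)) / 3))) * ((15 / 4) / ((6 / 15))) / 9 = -245 / 1488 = -0.16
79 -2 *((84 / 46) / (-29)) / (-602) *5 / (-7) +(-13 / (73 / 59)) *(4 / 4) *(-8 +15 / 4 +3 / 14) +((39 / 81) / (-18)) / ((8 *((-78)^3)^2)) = 119837952960839757646601 / 987110359424620913664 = 121.40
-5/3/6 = -5/18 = -0.28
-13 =-13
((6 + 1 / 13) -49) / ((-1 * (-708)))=-93 / 1534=-0.06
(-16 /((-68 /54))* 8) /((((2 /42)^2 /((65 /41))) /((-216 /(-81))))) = 132088320 /697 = 189509.78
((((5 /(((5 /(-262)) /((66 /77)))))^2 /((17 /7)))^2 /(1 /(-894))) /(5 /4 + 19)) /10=-134800859839488 /70805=-1903832495.44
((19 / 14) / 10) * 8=1.09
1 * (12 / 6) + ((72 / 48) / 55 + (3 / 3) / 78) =4376 / 2145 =2.04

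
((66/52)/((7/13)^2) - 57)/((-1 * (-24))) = -1719/784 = -2.19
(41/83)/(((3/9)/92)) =11316/83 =136.34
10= 10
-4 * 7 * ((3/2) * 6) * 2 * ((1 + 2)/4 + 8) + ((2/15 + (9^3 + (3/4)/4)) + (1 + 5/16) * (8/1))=-880843/240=-3670.18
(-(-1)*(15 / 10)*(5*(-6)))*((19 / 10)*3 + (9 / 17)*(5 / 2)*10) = -28971 / 34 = -852.09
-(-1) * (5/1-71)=-66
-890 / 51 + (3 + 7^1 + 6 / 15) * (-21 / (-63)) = -3566 / 255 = -13.98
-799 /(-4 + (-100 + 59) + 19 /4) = 3196 /161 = 19.85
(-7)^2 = 49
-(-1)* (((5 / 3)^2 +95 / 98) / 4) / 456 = 3305 / 1608768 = 0.00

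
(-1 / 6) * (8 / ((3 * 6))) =-2 / 27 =-0.07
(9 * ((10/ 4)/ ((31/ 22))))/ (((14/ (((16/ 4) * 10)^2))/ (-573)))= -226908000/ 217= -1045658.99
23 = 23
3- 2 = 1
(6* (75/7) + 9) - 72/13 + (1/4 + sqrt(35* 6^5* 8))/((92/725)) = 2334695/33488 + 26100* sqrt(105)/23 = 11697.78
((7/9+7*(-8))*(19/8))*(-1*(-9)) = -1180.38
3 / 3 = 1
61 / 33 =1.85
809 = 809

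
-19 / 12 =-1.58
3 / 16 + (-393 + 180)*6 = -20445 / 16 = -1277.81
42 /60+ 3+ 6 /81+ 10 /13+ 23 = 96677 /3510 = 27.54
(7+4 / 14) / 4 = 51 / 28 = 1.82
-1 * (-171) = 171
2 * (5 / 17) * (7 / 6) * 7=245 / 51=4.80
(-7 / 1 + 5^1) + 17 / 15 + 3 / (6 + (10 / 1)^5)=-1300033 / 1500090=-0.87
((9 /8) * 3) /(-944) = -27 /7552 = -0.00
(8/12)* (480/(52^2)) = 0.12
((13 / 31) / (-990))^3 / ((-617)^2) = -2197 / 11004263809723701000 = -0.00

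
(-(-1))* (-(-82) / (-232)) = -41 / 116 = -0.35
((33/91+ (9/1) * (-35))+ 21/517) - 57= -17482512/47047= -371.60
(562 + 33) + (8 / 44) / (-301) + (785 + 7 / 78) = 356419061 / 258258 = 1380.09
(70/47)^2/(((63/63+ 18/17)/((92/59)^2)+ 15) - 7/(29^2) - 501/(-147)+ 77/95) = 2760173215576000/24957675691401741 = 0.11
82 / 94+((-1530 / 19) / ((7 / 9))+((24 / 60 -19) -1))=-3821283 / 31255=-122.26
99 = 99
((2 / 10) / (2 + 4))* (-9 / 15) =-1 / 50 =-0.02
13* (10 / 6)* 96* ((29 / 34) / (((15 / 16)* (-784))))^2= 87464 / 31225005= 0.00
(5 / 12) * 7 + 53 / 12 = 22 / 3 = 7.33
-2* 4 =-8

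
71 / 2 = 35.50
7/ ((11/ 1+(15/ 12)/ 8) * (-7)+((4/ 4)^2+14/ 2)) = -224/ 2243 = -0.10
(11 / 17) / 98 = 11 / 1666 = 0.01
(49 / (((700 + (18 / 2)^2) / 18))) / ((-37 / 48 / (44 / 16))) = -10584 / 2627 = -4.03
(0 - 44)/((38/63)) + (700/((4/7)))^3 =34927045489/19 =1838265552.05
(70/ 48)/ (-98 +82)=-35/ 384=-0.09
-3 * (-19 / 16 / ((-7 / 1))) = -57 / 112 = -0.51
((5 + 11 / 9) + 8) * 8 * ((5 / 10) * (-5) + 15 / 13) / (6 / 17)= -152320 / 351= -433.96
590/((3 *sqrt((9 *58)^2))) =295/783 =0.38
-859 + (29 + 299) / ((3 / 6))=-203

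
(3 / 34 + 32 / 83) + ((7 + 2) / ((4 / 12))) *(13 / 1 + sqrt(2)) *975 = 26325 *sqrt(2) + 965760287 / 2822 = 379454.65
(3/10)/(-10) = -3/100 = -0.03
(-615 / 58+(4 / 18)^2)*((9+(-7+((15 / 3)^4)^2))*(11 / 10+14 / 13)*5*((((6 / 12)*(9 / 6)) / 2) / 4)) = -609030418567 / 144768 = -4206940.89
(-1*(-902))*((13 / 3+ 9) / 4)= 9020 / 3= 3006.67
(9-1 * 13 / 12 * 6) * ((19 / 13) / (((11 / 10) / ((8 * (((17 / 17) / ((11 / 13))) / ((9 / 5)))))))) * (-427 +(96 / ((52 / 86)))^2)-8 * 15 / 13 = 79569028160 / 184041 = 432344.03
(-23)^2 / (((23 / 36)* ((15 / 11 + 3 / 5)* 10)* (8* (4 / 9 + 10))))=759 / 1504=0.50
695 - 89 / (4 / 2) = 1301 / 2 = 650.50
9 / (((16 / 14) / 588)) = 9261 / 2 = 4630.50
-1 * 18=-18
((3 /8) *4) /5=3 /10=0.30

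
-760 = -760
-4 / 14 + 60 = 418 / 7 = 59.71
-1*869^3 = -656234909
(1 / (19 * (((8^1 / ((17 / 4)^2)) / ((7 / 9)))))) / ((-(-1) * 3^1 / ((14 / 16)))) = 14161 / 525312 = 0.03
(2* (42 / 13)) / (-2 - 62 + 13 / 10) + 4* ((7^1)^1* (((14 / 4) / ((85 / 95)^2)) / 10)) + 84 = 377445873 / 3926065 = 96.14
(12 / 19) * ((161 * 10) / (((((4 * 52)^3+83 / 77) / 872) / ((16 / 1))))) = 20755553280 / 13165409833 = 1.58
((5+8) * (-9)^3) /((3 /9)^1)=-28431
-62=-62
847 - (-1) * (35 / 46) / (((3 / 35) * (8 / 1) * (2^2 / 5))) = 848.39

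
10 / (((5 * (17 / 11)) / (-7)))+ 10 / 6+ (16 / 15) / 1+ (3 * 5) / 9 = -396 / 85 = -4.66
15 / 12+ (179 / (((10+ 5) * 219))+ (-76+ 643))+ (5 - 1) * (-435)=-15396079 / 13140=-1171.70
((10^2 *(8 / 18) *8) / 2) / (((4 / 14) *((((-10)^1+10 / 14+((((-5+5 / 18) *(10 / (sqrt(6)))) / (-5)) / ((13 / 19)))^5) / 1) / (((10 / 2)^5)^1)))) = 132276226346593787156405616000000 / 236581171739234104124583482746969+33048066315196359893616491250000000 *sqrt(6) / 236581171739234104124583482746969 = 342.73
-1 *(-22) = 22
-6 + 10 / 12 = -31 / 6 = -5.17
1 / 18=0.06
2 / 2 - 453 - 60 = -512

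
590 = 590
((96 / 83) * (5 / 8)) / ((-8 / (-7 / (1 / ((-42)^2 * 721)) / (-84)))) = -9577.14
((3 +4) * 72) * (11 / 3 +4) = 3864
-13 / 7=-1.86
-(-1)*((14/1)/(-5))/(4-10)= 0.47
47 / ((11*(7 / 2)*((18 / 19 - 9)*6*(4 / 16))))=-3572 / 35343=-0.10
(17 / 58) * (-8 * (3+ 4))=-476 / 29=-16.41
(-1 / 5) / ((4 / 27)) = -27 / 20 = -1.35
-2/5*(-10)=4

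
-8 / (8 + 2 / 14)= -56 / 57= -0.98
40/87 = 0.46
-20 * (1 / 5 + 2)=-44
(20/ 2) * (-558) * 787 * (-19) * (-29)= -2419694460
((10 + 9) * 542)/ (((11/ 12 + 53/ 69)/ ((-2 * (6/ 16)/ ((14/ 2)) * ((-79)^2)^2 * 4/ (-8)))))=13838223727761/ 1085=12754123251.39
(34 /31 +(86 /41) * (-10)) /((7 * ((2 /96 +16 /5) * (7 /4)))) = -24255360 /48141667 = -0.50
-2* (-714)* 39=55692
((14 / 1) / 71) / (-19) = -14 / 1349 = -0.01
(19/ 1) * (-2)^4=304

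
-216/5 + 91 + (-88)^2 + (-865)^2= 3780084/5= 756016.80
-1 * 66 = -66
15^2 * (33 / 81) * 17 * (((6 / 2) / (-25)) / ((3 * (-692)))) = 187 / 2076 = 0.09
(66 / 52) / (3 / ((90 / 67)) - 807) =-495 / 313859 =-0.00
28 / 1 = 28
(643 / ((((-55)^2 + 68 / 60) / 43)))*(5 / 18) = 2.54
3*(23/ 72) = 23/ 24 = 0.96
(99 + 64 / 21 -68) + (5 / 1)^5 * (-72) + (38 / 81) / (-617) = -78701864081 / 349839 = -224965.95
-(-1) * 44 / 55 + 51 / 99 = 217 / 165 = 1.32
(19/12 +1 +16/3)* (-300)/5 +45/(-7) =-3370/7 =-481.43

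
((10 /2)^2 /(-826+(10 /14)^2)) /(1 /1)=-1225 /40449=-0.03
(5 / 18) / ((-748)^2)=5 / 10071072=0.00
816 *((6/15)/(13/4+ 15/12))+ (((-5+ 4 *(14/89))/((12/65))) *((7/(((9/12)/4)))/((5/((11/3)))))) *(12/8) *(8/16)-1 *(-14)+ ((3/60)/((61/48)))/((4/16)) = -97584671/244305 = -399.44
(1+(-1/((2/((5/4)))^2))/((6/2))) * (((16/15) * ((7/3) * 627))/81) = 244321/14580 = 16.76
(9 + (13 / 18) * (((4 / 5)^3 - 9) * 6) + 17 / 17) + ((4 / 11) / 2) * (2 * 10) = -95473 / 4125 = -23.14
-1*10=-10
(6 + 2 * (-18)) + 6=-24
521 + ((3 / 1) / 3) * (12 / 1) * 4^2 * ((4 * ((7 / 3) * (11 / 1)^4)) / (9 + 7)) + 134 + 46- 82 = 1640411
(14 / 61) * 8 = 112 / 61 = 1.84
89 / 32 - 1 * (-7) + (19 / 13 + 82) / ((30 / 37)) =140671 / 1248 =112.72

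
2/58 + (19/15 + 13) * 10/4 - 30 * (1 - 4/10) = 1540/87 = 17.70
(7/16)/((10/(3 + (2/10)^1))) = 7/50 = 0.14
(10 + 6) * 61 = 976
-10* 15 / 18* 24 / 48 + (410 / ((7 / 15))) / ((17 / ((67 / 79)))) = 2237275 / 56406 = 39.66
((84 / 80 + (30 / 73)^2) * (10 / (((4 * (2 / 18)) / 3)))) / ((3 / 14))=8184267 / 21316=383.95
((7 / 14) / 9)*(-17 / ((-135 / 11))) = 0.08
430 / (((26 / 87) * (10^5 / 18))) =33669 / 130000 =0.26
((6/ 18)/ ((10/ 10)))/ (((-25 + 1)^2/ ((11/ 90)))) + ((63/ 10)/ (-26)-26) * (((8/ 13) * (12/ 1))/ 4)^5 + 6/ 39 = -422346636030733/ 750665335680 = -562.63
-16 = -16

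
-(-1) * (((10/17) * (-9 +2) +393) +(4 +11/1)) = 6866/17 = 403.88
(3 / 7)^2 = 9 / 49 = 0.18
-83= -83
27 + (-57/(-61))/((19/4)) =1659/61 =27.20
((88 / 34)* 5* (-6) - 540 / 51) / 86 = -750 / 731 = -1.03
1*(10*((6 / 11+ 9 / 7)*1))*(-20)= -28200 / 77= -366.23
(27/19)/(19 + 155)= 9/1102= 0.01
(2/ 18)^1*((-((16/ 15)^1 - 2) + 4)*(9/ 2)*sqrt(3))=37*sqrt(3)/ 15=4.27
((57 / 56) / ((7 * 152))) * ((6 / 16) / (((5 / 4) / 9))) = 81 / 31360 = 0.00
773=773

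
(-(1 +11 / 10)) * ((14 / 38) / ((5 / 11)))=-1617 / 950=-1.70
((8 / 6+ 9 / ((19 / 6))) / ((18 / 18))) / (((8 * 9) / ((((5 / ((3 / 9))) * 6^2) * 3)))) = 1785 / 19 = 93.95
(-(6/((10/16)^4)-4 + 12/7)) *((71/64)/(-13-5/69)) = 1210053/385000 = 3.14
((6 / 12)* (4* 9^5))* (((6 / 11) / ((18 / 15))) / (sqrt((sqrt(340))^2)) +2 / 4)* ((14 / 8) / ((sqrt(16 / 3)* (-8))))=413343* sqrt(3)* (-187 - sqrt(85)) / 23936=-5868.97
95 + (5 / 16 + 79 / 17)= 27189 / 272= 99.96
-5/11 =-0.45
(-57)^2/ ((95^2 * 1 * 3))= 3/ 25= 0.12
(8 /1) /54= 4 /27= 0.15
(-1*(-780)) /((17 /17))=780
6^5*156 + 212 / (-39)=47308972 / 39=1213050.56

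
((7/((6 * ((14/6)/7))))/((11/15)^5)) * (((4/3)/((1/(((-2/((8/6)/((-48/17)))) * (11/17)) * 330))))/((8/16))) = 15309000000/384659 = 39798.89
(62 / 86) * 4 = 124 / 43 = 2.88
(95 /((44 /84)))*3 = 5985 /11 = 544.09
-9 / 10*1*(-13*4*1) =234 / 5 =46.80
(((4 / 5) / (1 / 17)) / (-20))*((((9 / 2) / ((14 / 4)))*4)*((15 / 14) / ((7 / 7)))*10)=-1836 / 49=-37.47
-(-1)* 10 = 10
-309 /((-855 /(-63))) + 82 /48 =-21.06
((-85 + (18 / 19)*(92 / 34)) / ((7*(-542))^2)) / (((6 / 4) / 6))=-26627 / 1162350707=-0.00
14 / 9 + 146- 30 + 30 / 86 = 45629 / 387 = 117.90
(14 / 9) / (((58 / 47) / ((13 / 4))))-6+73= 74225 / 1044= 71.10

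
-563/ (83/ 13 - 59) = 7319/ 684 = 10.70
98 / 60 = 49 / 30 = 1.63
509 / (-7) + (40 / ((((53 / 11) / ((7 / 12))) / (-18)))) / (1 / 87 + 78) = -73.83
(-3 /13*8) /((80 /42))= -63 /65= -0.97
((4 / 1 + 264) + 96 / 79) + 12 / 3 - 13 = 20557 / 79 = 260.22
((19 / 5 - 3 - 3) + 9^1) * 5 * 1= 34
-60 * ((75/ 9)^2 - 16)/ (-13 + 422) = -9620/ 1227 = -7.84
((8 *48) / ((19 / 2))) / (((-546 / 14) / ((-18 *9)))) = 41472 / 247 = 167.90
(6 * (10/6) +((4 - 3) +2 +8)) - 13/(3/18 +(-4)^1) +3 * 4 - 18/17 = 13815/391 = 35.33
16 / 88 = 2 / 11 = 0.18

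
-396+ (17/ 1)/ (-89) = -35261/ 89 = -396.19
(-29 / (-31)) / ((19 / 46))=1334 / 589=2.26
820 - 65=755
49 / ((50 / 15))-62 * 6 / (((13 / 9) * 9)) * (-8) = 31671 / 130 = 243.62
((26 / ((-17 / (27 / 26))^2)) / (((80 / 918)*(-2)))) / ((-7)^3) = 19683 / 12128480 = 0.00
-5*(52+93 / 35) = -1913 / 7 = -273.29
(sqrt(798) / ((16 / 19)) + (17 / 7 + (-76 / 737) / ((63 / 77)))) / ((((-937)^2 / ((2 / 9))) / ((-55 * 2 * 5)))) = -5225 * sqrt(798) / 31606884 - 10690900 / 33353164341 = -0.00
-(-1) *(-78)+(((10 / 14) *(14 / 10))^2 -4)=-81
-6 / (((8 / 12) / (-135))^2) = -246037.50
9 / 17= 0.53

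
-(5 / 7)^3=-125 / 343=-0.36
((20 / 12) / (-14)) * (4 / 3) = -10 / 63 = -0.16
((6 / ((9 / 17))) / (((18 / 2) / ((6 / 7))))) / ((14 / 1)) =34 / 441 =0.08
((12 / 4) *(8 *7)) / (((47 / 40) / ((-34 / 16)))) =-14280 / 47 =-303.83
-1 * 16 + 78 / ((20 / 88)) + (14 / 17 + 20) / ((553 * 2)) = 327.22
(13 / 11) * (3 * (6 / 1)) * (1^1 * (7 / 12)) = 273 / 22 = 12.41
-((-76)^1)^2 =-5776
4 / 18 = 0.22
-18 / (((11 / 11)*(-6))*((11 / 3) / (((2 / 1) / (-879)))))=-6 / 3223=-0.00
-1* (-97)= 97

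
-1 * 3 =-3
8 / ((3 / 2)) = 16 / 3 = 5.33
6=6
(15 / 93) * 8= 40 / 31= 1.29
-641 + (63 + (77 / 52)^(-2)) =-3424258 / 5929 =-577.54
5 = 5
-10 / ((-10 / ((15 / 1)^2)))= 225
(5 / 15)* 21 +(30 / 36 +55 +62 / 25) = 9797 / 150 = 65.31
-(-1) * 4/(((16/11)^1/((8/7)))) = 22/7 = 3.14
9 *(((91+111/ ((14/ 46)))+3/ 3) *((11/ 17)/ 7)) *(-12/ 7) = -3798036/ 5831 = -651.35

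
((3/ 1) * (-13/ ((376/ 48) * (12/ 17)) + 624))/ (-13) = -13485/ 94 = -143.46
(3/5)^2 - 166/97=-3277/2425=-1.35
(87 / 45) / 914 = 0.00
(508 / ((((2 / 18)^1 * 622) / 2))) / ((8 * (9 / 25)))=3175 / 622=5.10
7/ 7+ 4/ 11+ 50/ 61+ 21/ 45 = 26672/ 10065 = 2.65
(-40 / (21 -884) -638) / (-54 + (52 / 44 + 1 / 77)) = 21196329 / 1754479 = 12.08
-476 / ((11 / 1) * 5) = -476 / 55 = -8.65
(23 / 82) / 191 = 23 / 15662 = 0.00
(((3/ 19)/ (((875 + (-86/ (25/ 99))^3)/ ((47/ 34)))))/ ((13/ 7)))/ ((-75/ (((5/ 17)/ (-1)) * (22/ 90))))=-2261875/ 792973397108804886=-0.00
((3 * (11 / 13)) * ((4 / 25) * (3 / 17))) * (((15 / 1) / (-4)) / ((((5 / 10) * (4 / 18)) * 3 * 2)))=-891 / 2210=-0.40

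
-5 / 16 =-0.31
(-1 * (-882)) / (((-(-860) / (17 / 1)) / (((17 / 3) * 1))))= 42483 / 430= 98.80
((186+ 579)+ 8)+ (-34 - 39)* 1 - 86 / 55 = 38414 / 55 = 698.44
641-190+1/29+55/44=52465/116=452.28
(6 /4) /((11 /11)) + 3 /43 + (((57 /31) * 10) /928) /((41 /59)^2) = 1674776175 /1039718672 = 1.61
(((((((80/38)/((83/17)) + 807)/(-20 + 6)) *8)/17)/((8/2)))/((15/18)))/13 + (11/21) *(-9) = -65145219/12198095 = -5.34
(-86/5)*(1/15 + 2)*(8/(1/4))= -85312/75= -1137.49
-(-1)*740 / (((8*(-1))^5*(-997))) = 185 / 8167424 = 0.00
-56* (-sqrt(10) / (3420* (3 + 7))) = 0.01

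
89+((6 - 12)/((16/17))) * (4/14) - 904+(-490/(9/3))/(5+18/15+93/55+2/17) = -65825293/78624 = -837.22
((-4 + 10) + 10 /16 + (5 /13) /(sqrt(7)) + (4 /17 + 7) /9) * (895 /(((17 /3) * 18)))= 4475 * sqrt(7) /9282 + 2712745 /41616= 66.46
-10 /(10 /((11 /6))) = -11 /6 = -1.83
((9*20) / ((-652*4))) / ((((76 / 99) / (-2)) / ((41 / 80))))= 36531 / 396416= 0.09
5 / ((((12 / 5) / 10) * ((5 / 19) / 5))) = 395.83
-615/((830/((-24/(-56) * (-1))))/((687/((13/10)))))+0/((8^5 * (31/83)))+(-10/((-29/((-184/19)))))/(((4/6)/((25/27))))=6111887885/37455327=163.18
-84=-84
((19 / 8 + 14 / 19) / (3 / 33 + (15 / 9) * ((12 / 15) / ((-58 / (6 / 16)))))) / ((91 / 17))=2565079 / 363090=7.06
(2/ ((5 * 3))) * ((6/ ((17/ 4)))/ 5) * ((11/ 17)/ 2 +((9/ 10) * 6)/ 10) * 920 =1080448/ 36125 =29.91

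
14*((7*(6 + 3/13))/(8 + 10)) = 441/13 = 33.92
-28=-28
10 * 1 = 10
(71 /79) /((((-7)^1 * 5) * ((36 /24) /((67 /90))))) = -4757 /373275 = -0.01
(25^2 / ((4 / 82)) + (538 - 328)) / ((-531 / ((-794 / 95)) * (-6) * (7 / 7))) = -2067973 / 60534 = -34.16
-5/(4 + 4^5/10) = -25/532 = -0.05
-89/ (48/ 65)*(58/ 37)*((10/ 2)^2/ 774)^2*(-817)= 1992209375/ 12371616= 161.03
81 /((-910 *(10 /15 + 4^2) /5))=-243 /9100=-0.03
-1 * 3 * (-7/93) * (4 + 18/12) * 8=308/31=9.94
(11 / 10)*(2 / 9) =0.24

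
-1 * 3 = -3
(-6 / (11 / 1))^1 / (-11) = 0.05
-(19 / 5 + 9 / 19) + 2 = -216 / 95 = -2.27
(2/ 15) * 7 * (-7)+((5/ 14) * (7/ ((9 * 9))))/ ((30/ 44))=-7883/ 1215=-6.49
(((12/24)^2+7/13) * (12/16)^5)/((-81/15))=-1845/53248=-0.03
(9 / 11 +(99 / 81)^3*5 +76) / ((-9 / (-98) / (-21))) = -472798060 / 24057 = -19653.24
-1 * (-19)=19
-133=-133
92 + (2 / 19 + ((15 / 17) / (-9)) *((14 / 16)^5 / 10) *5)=5847491335 / 63504384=92.08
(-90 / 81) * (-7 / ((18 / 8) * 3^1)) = 280 / 243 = 1.15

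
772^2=595984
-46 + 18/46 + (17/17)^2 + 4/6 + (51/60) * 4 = -13987/345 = -40.54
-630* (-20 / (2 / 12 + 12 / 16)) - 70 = 150430 / 11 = 13675.45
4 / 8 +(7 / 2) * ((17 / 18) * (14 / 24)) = 2.43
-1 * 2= -2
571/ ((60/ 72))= 3426/ 5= 685.20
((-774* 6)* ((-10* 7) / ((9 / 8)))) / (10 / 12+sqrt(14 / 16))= -17337600 / 13+5201280* sqrt(14) / 13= 163369.83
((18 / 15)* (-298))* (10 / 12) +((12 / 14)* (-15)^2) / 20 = -4037 / 14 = -288.36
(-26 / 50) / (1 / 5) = -2.60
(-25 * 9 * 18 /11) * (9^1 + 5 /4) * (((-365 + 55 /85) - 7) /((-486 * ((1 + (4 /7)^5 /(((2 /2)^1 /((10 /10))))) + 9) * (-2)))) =1843307725 /12862608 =143.31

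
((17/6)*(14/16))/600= 119/28800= 0.00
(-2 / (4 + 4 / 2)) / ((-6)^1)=1 / 18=0.06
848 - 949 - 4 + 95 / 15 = -296 / 3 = -98.67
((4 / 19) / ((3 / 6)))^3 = 512 / 6859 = 0.07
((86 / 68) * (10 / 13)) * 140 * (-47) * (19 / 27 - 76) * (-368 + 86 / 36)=-9463758021550 / 53703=-176224010.23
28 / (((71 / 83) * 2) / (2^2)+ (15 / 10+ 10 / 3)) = 3486 / 655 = 5.32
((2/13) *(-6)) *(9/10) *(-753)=625.57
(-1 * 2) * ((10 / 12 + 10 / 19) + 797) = -91013 / 57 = -1596.72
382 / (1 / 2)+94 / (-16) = 6065 / 8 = 758.12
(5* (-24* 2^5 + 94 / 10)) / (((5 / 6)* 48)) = -3793 / 40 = -94.82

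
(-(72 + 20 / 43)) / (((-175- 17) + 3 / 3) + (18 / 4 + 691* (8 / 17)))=-2584 / 4945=-0.52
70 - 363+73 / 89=-26004 / 89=-292.18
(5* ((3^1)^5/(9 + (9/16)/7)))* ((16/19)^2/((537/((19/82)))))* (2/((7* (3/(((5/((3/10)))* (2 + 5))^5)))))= 107564800000000000/1276303473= 84278388.55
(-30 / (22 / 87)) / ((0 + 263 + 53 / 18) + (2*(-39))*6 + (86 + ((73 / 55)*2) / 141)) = 5520150 / 5399189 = 1.02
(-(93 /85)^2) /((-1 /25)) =8649 /289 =29.93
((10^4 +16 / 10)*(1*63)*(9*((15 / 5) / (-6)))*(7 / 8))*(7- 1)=-74430657 / 5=-14886131.40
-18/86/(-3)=3/43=0.07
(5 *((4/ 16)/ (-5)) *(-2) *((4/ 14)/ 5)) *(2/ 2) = 1/ 35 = 0.03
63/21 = 3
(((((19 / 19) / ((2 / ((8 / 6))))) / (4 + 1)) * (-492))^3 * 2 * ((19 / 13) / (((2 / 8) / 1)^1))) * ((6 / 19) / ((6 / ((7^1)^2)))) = -13832720384 / 1625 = -8512443.31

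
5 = 5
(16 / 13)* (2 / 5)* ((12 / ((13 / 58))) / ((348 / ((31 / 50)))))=992 / 21125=0.05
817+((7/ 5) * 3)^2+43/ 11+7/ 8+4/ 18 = 16624997/ 19800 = 839.65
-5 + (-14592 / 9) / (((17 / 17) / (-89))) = 432881 / 3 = 144293.67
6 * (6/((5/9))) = 324/5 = 64.80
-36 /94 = -18 /47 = -0.38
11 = 11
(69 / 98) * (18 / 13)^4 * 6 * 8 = 173840256 / 1399489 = 124.22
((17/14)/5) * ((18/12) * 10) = 51/14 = 3.64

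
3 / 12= 1 / 4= 0.25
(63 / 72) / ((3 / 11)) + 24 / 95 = 7891 / 2280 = 3.46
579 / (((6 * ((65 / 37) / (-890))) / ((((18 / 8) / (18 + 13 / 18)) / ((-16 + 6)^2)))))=-51479469 / 876200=-58.75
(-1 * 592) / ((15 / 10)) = -1184 / 3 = -394.67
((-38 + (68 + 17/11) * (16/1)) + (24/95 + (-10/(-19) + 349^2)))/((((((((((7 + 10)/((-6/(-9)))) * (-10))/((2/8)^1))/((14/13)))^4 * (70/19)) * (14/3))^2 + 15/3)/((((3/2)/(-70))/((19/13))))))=-1717686379773/182523334512939410169036004767185500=-0.00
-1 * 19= -19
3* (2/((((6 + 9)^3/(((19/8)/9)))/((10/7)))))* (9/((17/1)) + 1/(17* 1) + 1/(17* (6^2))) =0.00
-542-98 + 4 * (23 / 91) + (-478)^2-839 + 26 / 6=61973824 / 273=227010.34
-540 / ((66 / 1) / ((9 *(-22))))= 1620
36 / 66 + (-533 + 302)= -2535 / 11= -230.45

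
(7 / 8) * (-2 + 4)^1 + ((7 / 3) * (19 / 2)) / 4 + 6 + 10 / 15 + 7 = 503 / 24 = 20.96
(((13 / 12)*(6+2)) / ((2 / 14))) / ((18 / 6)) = 182 / 9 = 20.22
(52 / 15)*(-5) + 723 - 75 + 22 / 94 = 88957 / 141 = 630.90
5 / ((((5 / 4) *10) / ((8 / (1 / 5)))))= 16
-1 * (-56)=56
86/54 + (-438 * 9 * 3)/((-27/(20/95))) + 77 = 87622/513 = 170.80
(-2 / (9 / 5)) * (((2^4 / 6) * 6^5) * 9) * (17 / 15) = -235008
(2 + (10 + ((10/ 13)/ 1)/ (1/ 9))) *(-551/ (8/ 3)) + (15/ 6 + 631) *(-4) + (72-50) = -333943/ 52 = -6421.98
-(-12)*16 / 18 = 32 / 3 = 10.67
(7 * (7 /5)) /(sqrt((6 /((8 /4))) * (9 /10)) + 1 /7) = -686 /1313 + 7203 * sqrt(30) /6565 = 5.49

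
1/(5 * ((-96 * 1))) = -1/480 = -0.00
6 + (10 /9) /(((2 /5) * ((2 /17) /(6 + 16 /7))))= 12703 /63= 201.63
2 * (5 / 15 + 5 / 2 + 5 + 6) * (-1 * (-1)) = 27.67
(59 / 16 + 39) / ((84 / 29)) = 19807 / 1344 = 14.74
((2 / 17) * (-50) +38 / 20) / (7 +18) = -677 / 4250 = -0.16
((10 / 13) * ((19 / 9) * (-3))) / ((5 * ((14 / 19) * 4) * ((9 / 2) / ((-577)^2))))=-120187369 / 4914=-24458.15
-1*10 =-10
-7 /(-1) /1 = 7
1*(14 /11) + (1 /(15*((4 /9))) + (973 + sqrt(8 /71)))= 974.76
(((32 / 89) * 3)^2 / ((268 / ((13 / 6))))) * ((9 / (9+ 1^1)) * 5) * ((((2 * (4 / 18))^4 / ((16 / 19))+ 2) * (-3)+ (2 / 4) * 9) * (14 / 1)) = -623168 / 641601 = -0.97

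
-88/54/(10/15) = -2.44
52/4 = 13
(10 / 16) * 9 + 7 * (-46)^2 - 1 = 118533 / 8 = 14816.62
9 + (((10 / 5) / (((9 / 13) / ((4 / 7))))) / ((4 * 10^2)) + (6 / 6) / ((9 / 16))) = 11321 / 1050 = 10.78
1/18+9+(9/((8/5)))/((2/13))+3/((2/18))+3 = 10889/144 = 75.62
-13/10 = -1.30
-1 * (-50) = 50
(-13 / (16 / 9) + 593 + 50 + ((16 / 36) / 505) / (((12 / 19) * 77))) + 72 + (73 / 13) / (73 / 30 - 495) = 326236068923927 / 460996295760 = 707.68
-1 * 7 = -7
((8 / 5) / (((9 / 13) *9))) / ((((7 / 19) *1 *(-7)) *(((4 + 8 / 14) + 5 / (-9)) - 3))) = -247 / 2520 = -0.10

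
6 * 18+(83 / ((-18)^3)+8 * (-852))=-39121139 / 5832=-6708.01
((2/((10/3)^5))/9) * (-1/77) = -27/3850000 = -0.00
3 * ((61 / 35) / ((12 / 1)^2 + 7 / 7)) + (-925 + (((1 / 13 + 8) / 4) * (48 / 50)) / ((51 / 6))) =-1037160652 / 1121575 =-924.74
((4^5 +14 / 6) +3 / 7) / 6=10781 / 63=171.13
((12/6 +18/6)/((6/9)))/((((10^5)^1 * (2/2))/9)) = 27/40000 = 0.00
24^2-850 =-274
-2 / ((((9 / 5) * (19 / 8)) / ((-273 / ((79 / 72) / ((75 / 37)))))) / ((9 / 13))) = 9072000 / 55537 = 163.35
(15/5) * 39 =117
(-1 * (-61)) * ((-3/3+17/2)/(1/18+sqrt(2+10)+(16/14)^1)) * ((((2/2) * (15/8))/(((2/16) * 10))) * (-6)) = 78339555/167711-130738860 * sqrt(3)/167711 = -883.11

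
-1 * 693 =-693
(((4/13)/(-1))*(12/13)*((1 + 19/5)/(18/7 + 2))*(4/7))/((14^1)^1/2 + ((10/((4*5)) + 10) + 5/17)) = -4896/511225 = -0.01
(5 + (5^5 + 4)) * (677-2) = 2115450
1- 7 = -6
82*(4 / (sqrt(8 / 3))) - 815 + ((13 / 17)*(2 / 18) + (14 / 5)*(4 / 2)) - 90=-687976 / 765 + 82*sqrt(6)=-698.46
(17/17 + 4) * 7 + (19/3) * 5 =200/3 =66.67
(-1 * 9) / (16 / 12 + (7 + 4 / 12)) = -27 / 26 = -1.04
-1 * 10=-10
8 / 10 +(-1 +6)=29 / 5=5.80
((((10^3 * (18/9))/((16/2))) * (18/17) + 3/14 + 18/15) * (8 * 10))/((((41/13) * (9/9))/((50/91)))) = 126673200/34153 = 3708.99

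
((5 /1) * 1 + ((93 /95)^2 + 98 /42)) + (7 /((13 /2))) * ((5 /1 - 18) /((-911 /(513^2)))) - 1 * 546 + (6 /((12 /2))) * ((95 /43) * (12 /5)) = 3511.90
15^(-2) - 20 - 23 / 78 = -118699 / 5850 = -20.29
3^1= 3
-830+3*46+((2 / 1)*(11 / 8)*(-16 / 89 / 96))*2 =-739067 / 1068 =-692.01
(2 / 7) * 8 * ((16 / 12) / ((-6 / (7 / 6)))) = -16 / 27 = -0.59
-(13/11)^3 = -2197/1331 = -1.65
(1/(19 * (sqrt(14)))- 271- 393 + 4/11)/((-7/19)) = 138700/77- sqrt(14)/98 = 1801.26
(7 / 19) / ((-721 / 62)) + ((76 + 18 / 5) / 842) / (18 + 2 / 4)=-4049984 / 152420945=-0.03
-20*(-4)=80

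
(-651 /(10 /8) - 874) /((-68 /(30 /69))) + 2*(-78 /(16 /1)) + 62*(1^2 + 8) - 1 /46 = 871377 /1564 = 557.15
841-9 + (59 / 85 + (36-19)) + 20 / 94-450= 1597628 / 3995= 399.91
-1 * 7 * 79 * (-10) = 5530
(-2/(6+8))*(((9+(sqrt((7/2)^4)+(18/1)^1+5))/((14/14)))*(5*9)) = -7965/28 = -284.46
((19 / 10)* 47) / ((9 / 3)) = 29.77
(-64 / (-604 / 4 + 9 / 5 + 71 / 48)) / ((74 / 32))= 245760 / 1311761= 0.19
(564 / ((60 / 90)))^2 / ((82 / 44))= 15745752 / 41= 384042.73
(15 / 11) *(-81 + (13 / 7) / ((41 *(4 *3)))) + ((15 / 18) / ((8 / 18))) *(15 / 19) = -108.97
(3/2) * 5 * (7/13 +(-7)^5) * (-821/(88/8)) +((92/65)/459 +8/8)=3087498782047/328185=9407799.81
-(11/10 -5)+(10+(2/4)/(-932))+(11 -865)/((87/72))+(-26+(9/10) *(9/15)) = -970736509/1351400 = -718.32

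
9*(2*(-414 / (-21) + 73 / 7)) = 3798 / 7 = 542.57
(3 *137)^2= 168921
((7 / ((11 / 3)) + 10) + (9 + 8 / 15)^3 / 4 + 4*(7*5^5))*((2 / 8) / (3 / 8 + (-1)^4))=13027684777 / 816750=15950.64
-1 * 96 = -96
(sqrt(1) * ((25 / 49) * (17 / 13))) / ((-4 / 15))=-6375 / 2548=-2.50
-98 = -98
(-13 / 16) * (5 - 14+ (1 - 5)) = 169 / 16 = 10.56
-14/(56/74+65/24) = -12432/3077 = -4.04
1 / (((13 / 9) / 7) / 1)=63 / 13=4.85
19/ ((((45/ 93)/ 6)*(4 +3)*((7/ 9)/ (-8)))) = -84816/ 245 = -346.19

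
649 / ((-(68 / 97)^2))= -6106441 / 4624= -1320.60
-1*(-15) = 15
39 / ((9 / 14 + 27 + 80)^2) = 7644 / 2271049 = 0.00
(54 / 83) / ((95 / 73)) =3942 / 7885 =0.50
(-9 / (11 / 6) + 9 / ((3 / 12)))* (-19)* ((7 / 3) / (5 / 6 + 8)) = -90972 / 583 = -156.04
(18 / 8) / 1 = 9 / 4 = 2.25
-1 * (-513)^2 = -263169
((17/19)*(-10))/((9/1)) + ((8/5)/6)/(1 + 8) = -2474/2565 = -0.96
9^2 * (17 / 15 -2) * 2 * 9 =-1263.60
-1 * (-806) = 806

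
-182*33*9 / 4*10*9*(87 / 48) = -35270235 / 16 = -2204389.69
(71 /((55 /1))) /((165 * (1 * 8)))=71 /72600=0.00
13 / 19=0.68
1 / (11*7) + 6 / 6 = 78 / 77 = 1.01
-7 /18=-0.39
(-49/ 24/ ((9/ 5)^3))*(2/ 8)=-6125/ 69984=-0.09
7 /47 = 0.15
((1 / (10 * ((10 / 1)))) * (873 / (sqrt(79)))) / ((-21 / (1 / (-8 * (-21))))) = -97 * sqrt(79) / 3096800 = -0.00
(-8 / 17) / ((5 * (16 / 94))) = -47 / 85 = -0.55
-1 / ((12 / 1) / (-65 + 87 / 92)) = 5893 / 1104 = 5.34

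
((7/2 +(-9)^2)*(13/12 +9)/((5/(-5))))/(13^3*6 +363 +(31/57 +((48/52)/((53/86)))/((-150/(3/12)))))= -6692446475/106394809192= -0.06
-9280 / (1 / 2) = -18560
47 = 47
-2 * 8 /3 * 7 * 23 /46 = -56 /3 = -18.67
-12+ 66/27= -86/9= -9.56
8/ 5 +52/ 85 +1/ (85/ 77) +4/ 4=70/ 17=4.12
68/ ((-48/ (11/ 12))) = -187/ 144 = -1.30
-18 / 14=-9 / 7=-1.29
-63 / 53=-1.19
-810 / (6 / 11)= -1485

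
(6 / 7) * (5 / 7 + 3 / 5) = 276 / 245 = 1.13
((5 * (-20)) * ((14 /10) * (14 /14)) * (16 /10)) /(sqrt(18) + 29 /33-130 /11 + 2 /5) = 18295200 * sqrt(2) /2534071 + 64273440 /2534071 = 35.57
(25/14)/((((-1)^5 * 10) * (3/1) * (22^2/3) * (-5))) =1/13552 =0.00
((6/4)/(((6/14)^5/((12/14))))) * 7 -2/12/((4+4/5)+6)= 201679/324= 622.47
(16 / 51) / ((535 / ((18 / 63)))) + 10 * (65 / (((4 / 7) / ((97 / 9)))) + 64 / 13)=183373983671 / 14897610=12308.95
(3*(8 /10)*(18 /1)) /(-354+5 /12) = -2592 /21215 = -0.12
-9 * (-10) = 90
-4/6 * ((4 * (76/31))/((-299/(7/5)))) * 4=17024/139035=0.12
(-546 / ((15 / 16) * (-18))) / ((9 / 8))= 11648 / 405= 28.76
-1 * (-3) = 3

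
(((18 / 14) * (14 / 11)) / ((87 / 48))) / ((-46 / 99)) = -1296 / 667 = -1.94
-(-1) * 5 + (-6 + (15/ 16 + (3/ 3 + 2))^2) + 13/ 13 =3969/ 256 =15.50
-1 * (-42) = 42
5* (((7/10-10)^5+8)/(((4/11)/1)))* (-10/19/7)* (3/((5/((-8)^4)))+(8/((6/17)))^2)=639451905646411/2992500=213684847.33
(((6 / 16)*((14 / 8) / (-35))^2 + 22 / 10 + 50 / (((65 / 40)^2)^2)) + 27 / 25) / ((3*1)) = 3.48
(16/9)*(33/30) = 88/45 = 1.96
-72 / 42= -12 / 7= -1.71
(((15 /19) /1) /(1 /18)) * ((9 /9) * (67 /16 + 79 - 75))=17685 /152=116.35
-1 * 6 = -6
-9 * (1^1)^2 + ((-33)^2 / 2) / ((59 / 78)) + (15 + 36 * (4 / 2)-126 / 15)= 232887 / 295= 789.45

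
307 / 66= 4.65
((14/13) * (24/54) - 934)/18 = -54611/1053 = -51.86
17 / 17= 1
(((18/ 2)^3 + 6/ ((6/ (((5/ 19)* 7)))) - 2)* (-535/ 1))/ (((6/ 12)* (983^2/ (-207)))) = 3067193520/ 18359491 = 167.06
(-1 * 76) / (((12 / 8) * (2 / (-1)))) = 25.33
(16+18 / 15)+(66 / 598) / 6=51483 / 2990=17.22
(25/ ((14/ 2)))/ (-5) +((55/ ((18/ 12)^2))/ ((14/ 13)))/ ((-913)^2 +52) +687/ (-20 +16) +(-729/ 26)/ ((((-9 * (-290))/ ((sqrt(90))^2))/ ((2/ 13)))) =-177716355992129/ 1029565283292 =-172.61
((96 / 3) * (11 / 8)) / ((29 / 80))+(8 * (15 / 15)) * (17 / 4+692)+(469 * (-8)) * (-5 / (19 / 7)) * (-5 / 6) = -112850 / 1653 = -68.27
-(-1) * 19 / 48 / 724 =19 / 34752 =0.00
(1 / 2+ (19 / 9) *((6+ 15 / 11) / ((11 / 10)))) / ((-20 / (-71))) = 251411 / 4840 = 51.94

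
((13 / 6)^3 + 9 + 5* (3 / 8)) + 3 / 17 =38965 / 1836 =21.22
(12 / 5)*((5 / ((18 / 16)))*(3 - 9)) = -64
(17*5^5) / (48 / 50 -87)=-1328125 / 2151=-617.45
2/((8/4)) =1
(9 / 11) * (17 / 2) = 153 / 22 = 6.95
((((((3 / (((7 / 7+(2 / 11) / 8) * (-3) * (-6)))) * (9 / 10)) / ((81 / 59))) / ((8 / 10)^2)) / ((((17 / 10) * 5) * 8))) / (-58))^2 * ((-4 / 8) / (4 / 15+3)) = -2106005 / 7681236660486144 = -0.00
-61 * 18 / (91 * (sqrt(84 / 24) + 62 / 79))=10756008 / 3275909 -6852618 * sqrt(14) / 3275909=-4.54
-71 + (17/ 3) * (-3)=-88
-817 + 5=-812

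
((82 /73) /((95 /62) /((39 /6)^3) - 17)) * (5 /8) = -13961935 /337972188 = -0.04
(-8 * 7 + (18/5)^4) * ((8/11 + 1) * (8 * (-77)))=-74454464/625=-119127.14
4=4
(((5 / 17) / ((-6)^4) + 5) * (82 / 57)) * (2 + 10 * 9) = 103885595 / 156978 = 661.78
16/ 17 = 0.94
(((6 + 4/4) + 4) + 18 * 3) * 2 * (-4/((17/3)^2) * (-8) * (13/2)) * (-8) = -1946880/289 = -6736.61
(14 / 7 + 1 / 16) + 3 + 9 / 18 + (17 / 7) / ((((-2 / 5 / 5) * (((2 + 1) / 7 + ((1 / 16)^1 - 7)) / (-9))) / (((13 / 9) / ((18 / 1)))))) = 230329 / 104976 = 2.19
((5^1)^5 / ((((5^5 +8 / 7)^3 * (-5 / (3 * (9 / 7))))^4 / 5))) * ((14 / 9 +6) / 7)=82669964031900 / 12058195595474845160231448647234197470881141794017361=0.00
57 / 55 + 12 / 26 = 1071 / 715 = 1.50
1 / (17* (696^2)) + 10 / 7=82350727 / 57645504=1.43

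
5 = 5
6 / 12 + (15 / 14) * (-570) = -8543 / 14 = -610.21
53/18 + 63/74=1264/333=3.80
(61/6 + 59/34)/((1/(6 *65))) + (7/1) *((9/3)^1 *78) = 106756/17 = 6279.76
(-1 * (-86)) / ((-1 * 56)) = -43 / 28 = -1.54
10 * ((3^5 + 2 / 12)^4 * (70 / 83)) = 29487375054.22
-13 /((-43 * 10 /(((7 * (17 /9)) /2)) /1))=1547 /7740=0.20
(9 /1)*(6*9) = 486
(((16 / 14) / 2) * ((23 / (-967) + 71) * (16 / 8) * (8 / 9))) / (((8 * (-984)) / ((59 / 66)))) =-1829 / 223377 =-0.01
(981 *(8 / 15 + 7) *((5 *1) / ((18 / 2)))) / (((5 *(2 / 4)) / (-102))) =-837556 / 5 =-167511.20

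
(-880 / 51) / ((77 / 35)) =-400 / 51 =-7.84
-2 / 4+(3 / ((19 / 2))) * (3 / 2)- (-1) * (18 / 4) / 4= 167 / 152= 1.10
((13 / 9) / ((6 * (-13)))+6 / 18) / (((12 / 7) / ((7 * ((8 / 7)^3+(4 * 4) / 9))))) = 21454 / 5103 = 4.20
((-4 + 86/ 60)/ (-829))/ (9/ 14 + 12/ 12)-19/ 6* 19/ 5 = -6882109/ 572010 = -12.03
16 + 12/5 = 92/5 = 18.40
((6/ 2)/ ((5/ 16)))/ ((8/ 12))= 72/ 5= 14.40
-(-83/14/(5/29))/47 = 2407/3290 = 0.73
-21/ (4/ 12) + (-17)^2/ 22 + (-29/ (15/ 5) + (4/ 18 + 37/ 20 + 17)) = -80107/ 1980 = -40.46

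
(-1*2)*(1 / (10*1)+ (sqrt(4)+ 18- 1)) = -191 / 5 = -38.20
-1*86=-86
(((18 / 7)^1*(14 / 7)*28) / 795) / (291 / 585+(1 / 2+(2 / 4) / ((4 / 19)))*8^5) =1872 / 973644821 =0.00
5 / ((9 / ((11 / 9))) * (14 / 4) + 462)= 110 / 10731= 0.01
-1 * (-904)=904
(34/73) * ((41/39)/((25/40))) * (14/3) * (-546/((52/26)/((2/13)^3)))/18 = -4371584/21651435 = -0.20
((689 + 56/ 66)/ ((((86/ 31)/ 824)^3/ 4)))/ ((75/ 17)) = 645035018199515392/ 39355965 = 16389765012.74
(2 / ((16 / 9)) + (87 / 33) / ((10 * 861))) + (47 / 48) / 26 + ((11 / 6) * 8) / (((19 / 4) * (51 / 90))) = 14023796147 / 2120998880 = 6.61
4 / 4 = 1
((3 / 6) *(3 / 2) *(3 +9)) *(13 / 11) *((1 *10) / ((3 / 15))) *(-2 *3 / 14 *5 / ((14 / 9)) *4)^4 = 31089298500000 / 63412811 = 490268.42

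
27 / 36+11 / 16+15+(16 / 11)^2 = 35919 / 1936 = 18.55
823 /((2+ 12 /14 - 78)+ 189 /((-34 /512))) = -97937 /347630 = -0.28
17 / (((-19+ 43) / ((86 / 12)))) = 731 / 144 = 5.08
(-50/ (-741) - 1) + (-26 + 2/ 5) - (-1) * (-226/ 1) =-935633/ 3705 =-252.53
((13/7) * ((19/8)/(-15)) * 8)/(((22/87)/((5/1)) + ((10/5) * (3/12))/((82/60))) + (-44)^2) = -293683/241751909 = -0.00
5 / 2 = 2.50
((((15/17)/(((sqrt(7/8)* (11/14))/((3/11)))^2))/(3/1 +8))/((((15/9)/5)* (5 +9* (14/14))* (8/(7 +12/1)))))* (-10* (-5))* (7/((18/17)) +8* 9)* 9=544421250/2737867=198.85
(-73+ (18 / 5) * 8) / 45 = -221 / 225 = -0.98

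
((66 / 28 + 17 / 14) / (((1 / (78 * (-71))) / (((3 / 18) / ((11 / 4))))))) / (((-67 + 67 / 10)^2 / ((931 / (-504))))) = 21921250 / 35997291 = 0.61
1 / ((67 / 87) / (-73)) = -94.79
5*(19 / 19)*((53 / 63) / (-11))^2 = 0.03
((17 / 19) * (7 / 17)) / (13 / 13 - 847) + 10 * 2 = 321473 / 16074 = 20.00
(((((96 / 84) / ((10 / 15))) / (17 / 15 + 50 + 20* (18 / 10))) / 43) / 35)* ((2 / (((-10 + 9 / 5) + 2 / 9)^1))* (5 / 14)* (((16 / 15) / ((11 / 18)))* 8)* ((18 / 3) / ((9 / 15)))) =-12441600 / 76124647907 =-0.00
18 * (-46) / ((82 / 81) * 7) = -33534 / 287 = -116.84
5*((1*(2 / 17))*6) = 60 / 17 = 3.53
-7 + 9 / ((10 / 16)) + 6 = 67 / 5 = 13.40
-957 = -957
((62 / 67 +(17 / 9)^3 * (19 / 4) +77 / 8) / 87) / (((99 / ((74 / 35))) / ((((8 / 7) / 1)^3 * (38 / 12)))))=748261637056 / 15150961595385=0.05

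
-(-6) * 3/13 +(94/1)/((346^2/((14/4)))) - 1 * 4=-4066067/1556308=-2.61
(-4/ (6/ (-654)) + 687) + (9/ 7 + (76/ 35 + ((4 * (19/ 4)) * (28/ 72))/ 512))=363354671/ 322560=1126.47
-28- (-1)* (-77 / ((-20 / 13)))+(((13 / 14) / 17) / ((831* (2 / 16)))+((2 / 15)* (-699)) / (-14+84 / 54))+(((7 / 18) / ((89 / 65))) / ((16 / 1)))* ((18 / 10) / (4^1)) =166434406223 / 5632717440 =29.55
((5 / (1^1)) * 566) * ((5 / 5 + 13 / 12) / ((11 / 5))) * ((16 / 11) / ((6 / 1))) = 707500 / 1089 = 649.68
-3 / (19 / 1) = -3 / 19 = -0.16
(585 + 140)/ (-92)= -725/ 92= -7.88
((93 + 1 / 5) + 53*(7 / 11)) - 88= 2141 / 55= 38.93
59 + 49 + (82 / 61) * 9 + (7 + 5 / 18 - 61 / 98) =3409801 / 26901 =126.75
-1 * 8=-8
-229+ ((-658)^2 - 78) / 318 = 180032 / 159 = 1132.28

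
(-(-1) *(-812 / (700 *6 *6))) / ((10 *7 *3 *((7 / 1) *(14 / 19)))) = -551 / 18522000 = -0.00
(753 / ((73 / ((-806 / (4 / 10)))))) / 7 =-1517295 / 511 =-2969.27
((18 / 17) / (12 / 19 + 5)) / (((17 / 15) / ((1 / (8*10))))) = 513 / 247384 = 0.00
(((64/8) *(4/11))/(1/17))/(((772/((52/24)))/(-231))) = -6188/193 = -32.06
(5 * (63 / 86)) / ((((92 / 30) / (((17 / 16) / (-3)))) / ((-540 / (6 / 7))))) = 266.50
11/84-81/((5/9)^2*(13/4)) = -2200921/27300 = -80.62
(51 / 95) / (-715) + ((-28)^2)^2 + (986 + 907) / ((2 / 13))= 626960.50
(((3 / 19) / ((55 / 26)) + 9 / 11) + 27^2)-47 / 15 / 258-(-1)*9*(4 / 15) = 592290581 / 808830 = 732.28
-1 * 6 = -6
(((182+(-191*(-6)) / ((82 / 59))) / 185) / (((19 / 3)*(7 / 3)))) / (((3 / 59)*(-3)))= -2.41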